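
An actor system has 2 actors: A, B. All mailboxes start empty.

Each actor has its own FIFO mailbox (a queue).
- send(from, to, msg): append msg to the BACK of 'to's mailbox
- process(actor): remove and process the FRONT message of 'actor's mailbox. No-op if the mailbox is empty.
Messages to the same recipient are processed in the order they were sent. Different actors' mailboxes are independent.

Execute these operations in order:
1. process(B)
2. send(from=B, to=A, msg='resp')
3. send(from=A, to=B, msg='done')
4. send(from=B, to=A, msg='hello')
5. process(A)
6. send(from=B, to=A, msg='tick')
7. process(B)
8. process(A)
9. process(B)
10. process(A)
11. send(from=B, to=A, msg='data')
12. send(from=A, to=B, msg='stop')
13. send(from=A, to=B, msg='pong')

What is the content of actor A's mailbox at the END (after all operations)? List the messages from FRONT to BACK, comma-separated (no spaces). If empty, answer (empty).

Answer: data

Derivation:
After 1 (process(B)): A:[] B:[]
After 2 (send(from=B, to=A, msg='resp')): A:[resp] B:[]
After 3 (send(from=A, to=B, msg='done')): A:[resp] B:[done]
After 4 (send(from=B, to=A, msg='hello')): A:[resp,hello] B:[done]
After 5 (process(A)): A:[hello] B:[done]
After 6 (send(from=B, to=A, msg='tick')): A:[hello,tick] B:[done]
After 7 (process(B)): A:[hello,tick] B:[]
After 8 (process(A)): A:[tick] B:[]
After 9 (process(B)): A:[tick] B:[]
After 10 (process(A)): A:[] B:[]
After 11 (send(from=B, to=A, msg='data')): A:[data] B:[]
After 12 (send(from=A, to=B, msg='stop')): A:[data] B:[stop]
After 13 (send(from=A, to=B, msg='pong')): A:[data] B:[stop,pong]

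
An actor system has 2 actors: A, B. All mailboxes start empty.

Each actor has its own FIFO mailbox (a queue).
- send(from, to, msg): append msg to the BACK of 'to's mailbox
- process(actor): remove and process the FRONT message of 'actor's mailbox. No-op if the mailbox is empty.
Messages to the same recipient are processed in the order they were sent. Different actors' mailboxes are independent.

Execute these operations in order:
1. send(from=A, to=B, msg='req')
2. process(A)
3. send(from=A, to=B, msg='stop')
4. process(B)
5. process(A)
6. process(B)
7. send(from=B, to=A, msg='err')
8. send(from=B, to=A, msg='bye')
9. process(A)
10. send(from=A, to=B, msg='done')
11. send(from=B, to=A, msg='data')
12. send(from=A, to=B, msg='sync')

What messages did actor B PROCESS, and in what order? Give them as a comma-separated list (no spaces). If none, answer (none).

After 1 (send(from=A, to=B, msg='req')): A:[] B:[req]
After 2 (process(A)): A:[] B:[req]
After 3 (send(from=A, to=B, msg='stop')): A:[] B:[req,stop]
After 4 (process(B)): A:[] B:[stop]
After 5 (process(A)): A:[] B:[stop]
After 6 (process(B)): A:[] B:[]
After 7 (send(from=B, to=A, msg='err')): A:[err] B:[]
After 8 (send(from=B, to=A, msg='bye')): A:[err,bye] B:[]
After 9 (process(A)): A:[bye] B:[]
After 10 (send(from=A, to=B, msg='done')): A:[bye] B:[done]
After 11 (send(from=B, to=A, msg='data')): A:[bye,data] B:[done]
After 12 (send(from=A, to=B, msg='sync')): A:[bye,data] B:[done,sync]

Answer: req,stop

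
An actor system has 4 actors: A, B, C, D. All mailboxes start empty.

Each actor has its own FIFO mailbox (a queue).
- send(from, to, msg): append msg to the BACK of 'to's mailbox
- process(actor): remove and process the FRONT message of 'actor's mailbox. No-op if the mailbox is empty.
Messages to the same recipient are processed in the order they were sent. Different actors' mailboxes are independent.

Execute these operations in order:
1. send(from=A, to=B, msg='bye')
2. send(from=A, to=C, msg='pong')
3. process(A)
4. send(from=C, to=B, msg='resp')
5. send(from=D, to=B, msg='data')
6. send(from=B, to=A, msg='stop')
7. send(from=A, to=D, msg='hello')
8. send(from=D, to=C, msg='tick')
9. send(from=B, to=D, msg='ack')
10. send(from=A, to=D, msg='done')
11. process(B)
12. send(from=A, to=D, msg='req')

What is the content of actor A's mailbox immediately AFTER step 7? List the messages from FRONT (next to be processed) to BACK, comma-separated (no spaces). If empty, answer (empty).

After 1 (send(from=A, to=B, msg='bye')): A:[] B:[bye] C:[] D:[]
After 2 (send(from=A, to=C, msg='pong')): A:[] B:[bye] C:[pong] D:[]
After 3 (process(A)): A:[] B:[bye] C:[pong] D:[]
After 4 (send(from=C, to=B, msg='resp')): A:[] B:[bye,resp] C:[pong] D:[]
After 5 (send(from=D, to=B, msg='data')): A:[] B:[bye,resp,data] C:[pong] D:[]
After 6 (send(from=B, to=A, msg='stop')): A:[stop] B:[bye,resp,data] C:[pong] D:[]
After 7 (send(from=A, to=D, msg='hello')): A:[stop] B:[bye,resp,data] C:[pong] D:[hello]

stop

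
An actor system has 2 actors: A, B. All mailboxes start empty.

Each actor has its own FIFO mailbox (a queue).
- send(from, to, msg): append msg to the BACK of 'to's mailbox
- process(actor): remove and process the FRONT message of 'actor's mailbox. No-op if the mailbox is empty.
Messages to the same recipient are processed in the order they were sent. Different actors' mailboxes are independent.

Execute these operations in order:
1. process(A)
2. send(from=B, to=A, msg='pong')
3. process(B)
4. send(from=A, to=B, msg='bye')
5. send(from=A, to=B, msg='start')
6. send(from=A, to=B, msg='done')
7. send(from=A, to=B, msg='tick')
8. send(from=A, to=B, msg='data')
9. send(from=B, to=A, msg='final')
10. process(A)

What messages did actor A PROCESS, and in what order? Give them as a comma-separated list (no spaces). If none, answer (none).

Answer: pong

Derivation:
After 1 (process(A)): A:[] B:[]
After 2 (send(from=B, to=A, msg='pong')): A:[pong] B:[]
After 3 (process(B)): A:[pong] B:[]
After 4 (send(from=A, to=B, msg='bye')): A:[pong] B:[bye]
After 5 (send(from=A, to=B, msg='start')): A:[pong] B:[bye,start]
After 6 (send(from=A, to=B, msg='done')): A:[pong] B:[bye,start,done]
After 7 (send(from=A, to=B, msg='tick')): A:[pong] B:[bye,start,done,tick]
After 8 (send(from=A, to=B, msg='data')): A:[pong] B:[bye,start,done,tick,data]
After 9 (send(from=B, to=A, msg='final')): A:[pong,final] B:[bye,start,done,tick,data]
After 10 (process(A)): A:[final] B:[bye,start,done,tick,data]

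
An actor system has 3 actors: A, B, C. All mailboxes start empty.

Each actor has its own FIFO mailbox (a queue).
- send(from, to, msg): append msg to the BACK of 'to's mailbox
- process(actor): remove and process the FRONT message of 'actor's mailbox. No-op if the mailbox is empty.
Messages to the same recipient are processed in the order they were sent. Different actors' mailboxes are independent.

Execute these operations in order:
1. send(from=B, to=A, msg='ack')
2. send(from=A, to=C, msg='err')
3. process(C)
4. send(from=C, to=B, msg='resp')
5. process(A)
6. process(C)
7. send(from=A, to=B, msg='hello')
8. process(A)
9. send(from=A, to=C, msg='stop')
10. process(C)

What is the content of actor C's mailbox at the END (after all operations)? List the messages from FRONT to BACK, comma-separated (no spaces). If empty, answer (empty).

After 1 (send(from=B, to=A, msg='ack')): A:[ack] B:[] C:[]
After 2 (send(from=A, to=C, msg='err')): A:[ack] B:[] C:[err]
After 3 (process(C)): A:[ack] B:[] C:[]
After 4 (send(from=C, to=B, msg='resp')): A:[ack] B:[resp] C:[]
After 5 (process(A)): A:[] B:[resp] C:[]
After 6 (process(C)): A:[] B:[resp] C:[]
After 7 (send(from=A, to=B, msg='hello')): A:[] B:[resp,hello] C:[]
After 8 (process(A)): A:[] B:[resp,hello] C:[]
After 9 (send(from=A, to=C, msg='stop')): A:[] B:[resp,hello] C:[stop]
After 10 (process(C)): A:[] B:[resp,hello] C:[]

Answer: (empty)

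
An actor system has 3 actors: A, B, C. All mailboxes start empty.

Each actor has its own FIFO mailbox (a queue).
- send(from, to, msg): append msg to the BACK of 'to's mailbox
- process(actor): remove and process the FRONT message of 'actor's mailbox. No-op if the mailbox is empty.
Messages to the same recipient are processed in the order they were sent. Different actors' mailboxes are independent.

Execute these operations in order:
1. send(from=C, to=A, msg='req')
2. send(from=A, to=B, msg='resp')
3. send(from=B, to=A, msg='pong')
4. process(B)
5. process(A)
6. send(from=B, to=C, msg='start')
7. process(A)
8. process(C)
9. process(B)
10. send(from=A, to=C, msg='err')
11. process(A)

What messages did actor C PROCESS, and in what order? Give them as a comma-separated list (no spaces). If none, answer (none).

After 1 (send(from=C, to=A, msg='req')): A:[req] B:[] C:[]
After 2 (send(from=A, to=B, msg='resp')): A:[req] B:[resp] C:[]
After 3 (send(from=B, to=A, msg='pong')): A:[req,pong] B:[resp] C:[]
After 4 (process(B)): A:[req,pong] B:[] C:[]
After 5 (process(A)): A:[pong] B:[] C:[]
After 6 (send(from=B, to=C, msg='start')): A:[pong] B:[] C:[start]
After 7 (process(A)): A:[] B:[] C:[start]
After 8 (process(C)): A:[] B:[] C:[]
After 9 (process(B)): A:[] B:[] C:[]
After 10 (send(from=A, to=C, msg='err')): A:[] B:[] C:[err]
After 11 (process(A)): A:[] B:[] C:[err]

Answer: start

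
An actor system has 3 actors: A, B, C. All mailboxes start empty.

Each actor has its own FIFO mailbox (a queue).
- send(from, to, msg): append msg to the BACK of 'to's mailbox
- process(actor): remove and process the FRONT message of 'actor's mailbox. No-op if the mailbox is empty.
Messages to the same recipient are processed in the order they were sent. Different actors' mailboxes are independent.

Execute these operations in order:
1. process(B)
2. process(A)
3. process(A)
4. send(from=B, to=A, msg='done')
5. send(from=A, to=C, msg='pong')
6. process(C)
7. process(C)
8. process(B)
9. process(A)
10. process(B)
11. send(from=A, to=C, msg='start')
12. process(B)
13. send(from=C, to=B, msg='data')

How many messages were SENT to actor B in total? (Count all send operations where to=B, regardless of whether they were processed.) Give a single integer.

Answer: 1

Derivation:
After 1 (process(B)): A:[] B:[] C:[]
After 2 (process(A)): A:[] B:[] C:[]
After 3 (process(A)): A:[] B:[] C:[]
After 4 (send(from=B, to=A, msg='done')): A:[done] B:[] C:[]
After 5 (send(from=A, to=C, msg='pong')): A:[done] B:[] C:[pong]
After 6 (process(C)): A:[done] B:[] C:[]
After 7 (process(C)): A:[done] B:[] C:[]
After 8 (process(B)): A:[done] B:[] C:[]
After 9 (process(A)): A:[] B:[] C:[]
After 10 (process(B)): A:[] B:[] C:[]
After 11 (send(from=A, to=C, msg='start')): A:[] B:[] C:[start]
After 12 (process(B)): A:[] B:[] C:[start]
After 13 (send(from=C, to=B, msg='data')): A:[] B:[data] C:[start]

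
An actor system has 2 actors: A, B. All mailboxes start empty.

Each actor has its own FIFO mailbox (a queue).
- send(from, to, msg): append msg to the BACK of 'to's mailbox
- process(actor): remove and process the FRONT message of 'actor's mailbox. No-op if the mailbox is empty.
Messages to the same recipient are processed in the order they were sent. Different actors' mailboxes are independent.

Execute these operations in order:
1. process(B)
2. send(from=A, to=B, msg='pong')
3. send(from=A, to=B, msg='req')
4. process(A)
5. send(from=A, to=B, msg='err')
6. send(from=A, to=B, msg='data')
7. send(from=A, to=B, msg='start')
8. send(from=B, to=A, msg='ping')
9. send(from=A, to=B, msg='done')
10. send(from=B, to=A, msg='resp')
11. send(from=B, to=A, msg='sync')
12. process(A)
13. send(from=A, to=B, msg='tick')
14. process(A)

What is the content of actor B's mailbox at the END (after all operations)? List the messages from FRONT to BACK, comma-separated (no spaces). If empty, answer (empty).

After 1 (process(B)): A:[] B:[]
After 2 (send(from=A, to=B, msg='pong')): A:[] B:[pong]
After 3 (send(from=A, to=B, msg='req')): A:[] B:[pong,req]
After 4 (process(A)): A:[] B:[pong,req]
After 5 (send(from=A, to=B, msg='err')): A:[] B:[pong,req,err]
After 6 (send(from=A, to=B, msg='data')): A:[] B:[pong,req,err,data]
After 7 (send(from=A, to=B, msg='start')): A:[] B:[pong,req,err,data,start]
After 8 (send(from=B, to=A, msg='ping')): A:[ping] B:[pong,req,err,data,start]
After 9 (send(from=A, to=B, msg='done')): A:[ping] B:[pong,req,err,data,start,done]
After 10 (send(from=B, to=A, msg='resp')): A:[ping,resp] B:[pong,req,err,data,start,done]
After 11 (send(from=B, to=A, msg='sync')): A:[ping,resp,sync] B:[pong,req,err,data,start,done]
After 12 (process(A)): A:[resp,sync] B:[pong,req,err,data,start,done]
After 13 (send(from=A, to=B, msg='tick')): A:[resp,sync] B:[pong,req,err,data,start,done,tick]
After 14 (process(A)): A:[sync] B:[pong,req,err,data,start,done,tick]

Answer: pong,req,err,data,start,done,tick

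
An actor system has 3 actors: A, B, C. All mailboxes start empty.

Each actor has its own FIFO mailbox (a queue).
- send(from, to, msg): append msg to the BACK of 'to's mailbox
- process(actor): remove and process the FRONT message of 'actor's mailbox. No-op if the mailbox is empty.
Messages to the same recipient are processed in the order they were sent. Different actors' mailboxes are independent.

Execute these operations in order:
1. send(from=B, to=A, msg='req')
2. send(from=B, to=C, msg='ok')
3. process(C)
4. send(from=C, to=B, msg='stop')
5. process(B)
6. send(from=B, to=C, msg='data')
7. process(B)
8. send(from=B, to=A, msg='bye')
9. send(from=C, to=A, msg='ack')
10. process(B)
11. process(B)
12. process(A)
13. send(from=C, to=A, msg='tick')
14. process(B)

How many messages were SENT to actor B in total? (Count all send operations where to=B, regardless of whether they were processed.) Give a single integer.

Answer: 1

Derivation:
After 1 (send(from=B, to=A, msg='req')): A:[req] B:[] C:[]
After 2 (send(from=B, to=C, msg='ok')): A:[req] B:[] C:[ok]
After 3 (process(C)): A:[req] B:[] C:[]
After 4 (send(from=C, to=B, msg='stop')): A:[req] B:[stop] C:[]
After 5 (process(B)): A:[req] B:[] C:[]
After 6 (send(from=B, to=C, msg='data')): A:[req] B:[] C:[data]
After 7 (process(B)): A:[req] B:[] C:[data]
After 8 (send(from=B, to=A, msg='bye')): A:[req,bye] B:[] C:[data]
After 9 (send(from=C, to=A, msg='ack')): A:[req,bye,ack] B:[] C:[data]
After 10 (process(B)): A:[req,bye,ack] B:[] C:[data]
After 11 (process(B)): A:[req,bye,ack] B:[] C:[data]
After 12 (process(A)): A:[bye,ack] B:[] C:[data]
After 13 (send(from=C, to=A, msg='tick')): A:[bye,ack,tick] B:[] C:[data]
After 14 (process(B)): A:[bye,ack,tick] B:[] C:[data]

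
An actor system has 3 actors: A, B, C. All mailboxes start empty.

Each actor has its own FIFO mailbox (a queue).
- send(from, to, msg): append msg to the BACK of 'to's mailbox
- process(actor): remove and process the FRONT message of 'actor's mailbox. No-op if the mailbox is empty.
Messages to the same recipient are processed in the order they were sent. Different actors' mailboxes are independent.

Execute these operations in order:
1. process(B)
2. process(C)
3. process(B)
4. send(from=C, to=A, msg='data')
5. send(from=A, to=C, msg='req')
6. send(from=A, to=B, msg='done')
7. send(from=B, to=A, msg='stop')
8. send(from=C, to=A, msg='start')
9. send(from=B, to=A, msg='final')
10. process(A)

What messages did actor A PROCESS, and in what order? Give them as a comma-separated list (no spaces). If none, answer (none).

Answer: data

Derivation:
After 1 (process(B)): A:[] B:[] C:[]
After 2 (process(C)): A:[] B:[] C:[]
After 3 (process(B)): A:[] B:[] C:[]
After 4 (send(from=C, to=A, msg='data')): A:[data] B:[] C:[]
After 5 (send(from=A, to=C, msg='req')): A:[data] B:[] C:[req]
After 6 (send(from=A, to=B, msg='done')): A:[data] B:[done] C:[req]
After 7 (send(from=B, to=A, msg='stop')): A:[data,stop] B:[done] C:[req]
After 8 (send(from=C, to=A, msg='start')): A:[data,stop,start] B:[done] C:[req]
After 9 (send(from=B, to=A, msg='final')): A:[data,stop,start,final] B:[done] C:[req]
After 10 (process(A)): A:[stop,start,final] B:[done] C:[req]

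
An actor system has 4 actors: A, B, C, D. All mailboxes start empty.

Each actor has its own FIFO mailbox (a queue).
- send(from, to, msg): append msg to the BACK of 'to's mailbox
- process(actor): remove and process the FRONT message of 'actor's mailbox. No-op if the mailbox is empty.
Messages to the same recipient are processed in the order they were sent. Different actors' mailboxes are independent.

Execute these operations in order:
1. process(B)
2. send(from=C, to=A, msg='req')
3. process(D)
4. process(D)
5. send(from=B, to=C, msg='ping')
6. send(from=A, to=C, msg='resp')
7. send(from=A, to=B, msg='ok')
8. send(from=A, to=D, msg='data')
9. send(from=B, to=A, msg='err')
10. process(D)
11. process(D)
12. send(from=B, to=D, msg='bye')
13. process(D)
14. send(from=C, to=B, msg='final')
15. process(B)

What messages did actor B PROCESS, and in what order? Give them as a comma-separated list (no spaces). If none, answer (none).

After 1 (process(B)): A:[] B:[] C:[] D:[]
After 2 (send(from=C, to=A, msg='req')): A:[req] B:[] C:[] D:[]
After 3 (process(D)): A:[req] B:[] C:[] D:[]
After 4 (process(D)): A:[req] B:[] C:[] D:[]
After 5 (send(from=B, to=C, msg='ping')): A:[req] B:[] C:[ping] D:[]
After 6 (send(from=A, to=C, msg='resp')): A:[req] B:[] C:[ping,resp] D:[]
After 7 (send(from=A, to=B, msg='ok')): A:[req] B:[ok] C:[ping,resp] D:[]
After 8 (send(from=A, to=D, msg='data')): A:[req] B:[ok] C:[ping,resp] D:[data]
After 9 (send(from=B, to=A, msg='err')): A:[req,err] B:[ok] C:[ping,resp] D:[data]
After 10 (process(D)): A:[req,err] B:[ok] C:[ping,resp] D:[]
After 11 (process(D)): A:[req,err] B:[ok] C:[ping,resp] D:[]
After 12 (send(from=B, to=D, msg='bye')): A:[req,err] B:[ok] C:[ping,resp] D:[bye]
After 13 (process(D)): A:[req,err] B:[ok] C:[ping,resp] D:[]
After 14 (send(from=C, to=B, msg='final')): A:[req,err] B:[ok,final] C:[ping,resp] D:[]
After 15 (process(B)): A:[req,err] B:[final] C:[ping,resp] D:[]

Answer: ok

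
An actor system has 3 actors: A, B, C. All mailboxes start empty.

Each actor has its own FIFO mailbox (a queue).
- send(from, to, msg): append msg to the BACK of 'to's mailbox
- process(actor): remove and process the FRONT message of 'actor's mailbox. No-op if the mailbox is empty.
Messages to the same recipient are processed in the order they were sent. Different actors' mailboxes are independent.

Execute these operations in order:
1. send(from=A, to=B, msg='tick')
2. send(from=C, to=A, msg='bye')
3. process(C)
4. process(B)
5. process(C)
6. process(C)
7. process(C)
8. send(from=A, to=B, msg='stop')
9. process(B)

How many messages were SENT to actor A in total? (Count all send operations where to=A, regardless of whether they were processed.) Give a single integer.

After 1 (send(from=A, to=B, msg='tick')): A:[] B:[tick] C:[]
After 2 (send(from=C, to=A, msg='bye')): A:[bye] B:[tick] C:[]
After 3 (process(C)): A:[bye] B:[tick] C:[]
After 4 (process(B)): A:[bye] B:[] C:[]
After 5 (process(C)): A:[bye] B:[] C:[]
After 6 (process(C)): A:[bye] B:[] C:[]
After 7 (process(C)): A:[bye] B:[] C:[]
After 8 (send(from=A, to=B, msg='stop')): A:[bye] B:[stop] C:[]
After 9 (process(B)): A:[bye] B:[] C:[]

Answer: 1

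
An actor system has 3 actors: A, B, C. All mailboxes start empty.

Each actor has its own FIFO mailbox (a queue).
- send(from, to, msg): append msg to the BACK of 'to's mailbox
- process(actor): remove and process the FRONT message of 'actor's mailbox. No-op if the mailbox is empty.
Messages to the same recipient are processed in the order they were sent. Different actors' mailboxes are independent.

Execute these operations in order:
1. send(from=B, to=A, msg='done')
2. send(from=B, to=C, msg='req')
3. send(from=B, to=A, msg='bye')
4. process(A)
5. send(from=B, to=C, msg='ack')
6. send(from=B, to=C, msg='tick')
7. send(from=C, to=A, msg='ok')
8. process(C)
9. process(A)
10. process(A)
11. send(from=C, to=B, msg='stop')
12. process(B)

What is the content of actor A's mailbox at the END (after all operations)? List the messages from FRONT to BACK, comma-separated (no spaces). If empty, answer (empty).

After 1 (send(from=B, to=A, msg='done')): A:[done] B:[] C:[]
After 2 (send(from=B, to=C, msg='req')): A:[done] B:[] C:[req]
After 3 (send(from=B, to=A, msg='bye')): A:[done,bye] B:[] C:[req]
After 4 (process(A)): A:[bye] B:[] C:[req]
After 5 (send(from=B, to=C, msg='ack')): A:[bye] B:[] C:[req,ack]
After 6 (send(from=B, to=C, msg='tick')): A:[bye] B:[] C:[req,ack,tick]
After 7 (send(from=C, to=A, msg='ok')): A:[bye,ok] B:[] C:[req,ack,tick]
After 8 (process(C)): A:[bye,ok] B:[] C:[ack,tick]
After 9 (process(A)): A:[ok] B:[] C:[ack,tick]
After 10 (process(A)): A:[] B:[] C:[ack,tick]
After 11 (send(from=C, to=B, msg='stop')): A:[] B:[stop] C:[ack,tick]
After 12 (process(B)): A:[] B:[] C:[ack,tick]

Answer: (empty)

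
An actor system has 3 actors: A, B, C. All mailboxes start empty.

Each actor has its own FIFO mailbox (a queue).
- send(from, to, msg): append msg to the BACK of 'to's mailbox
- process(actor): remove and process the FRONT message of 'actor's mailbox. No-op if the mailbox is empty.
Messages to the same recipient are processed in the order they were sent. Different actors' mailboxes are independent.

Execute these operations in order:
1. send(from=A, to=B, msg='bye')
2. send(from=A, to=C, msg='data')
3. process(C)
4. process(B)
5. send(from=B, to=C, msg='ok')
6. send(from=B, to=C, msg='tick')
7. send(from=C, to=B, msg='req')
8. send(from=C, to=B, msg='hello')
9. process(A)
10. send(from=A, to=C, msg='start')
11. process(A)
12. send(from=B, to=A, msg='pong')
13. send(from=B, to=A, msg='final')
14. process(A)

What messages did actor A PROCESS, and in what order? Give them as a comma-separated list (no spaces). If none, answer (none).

After 1 (send(from=A, to=B, msg='bye')): A:[] B:[bye] C:[]
After 2 (send(from=A, to=C, msg='data')): A:[] B:[bye] C:[data]
After 3 (process(C)): A:[] B:[bye] C:[]
After 4 (process(B)): A:[] B:[] C:[]
After 5 (send(from=B, to=C, msg='ok')): A:[] B:[] C:[ok]
After 6 (send(from=B, to=C, msg='tick')): A:[] B:[] C:[ok,tick]
After 7 (send(from=C, to=B, msg='req')): A:[] B:[req] C:[ok,tick]
After 8 (send(from=C, to=B, msg='hello')): A:[] B:[req,hello] C:[ok,tick]
After 9 (process(A)): A:[] B:[req,hello] C:[ok,tick]
After 10 (send(from=A, to=C, msg='start')): A:[] B:[req,hello] C:[ok,tick,start]
After 11 (process(A)): A:[] B:[req,hello] C:[ok,tick,start]
After 12 (send(from=B, to=A, msg='pong')): A:[pong] B:[req,hello] C:[ok,tick,start]
After 13 (send(from=B, to=A, msg='final')): A:[pong,final] B:[req,hello] C:[ok,tick,start]
After 14 (process(A)): A:[final] B:[req,hello] C:[ok,tick,start]

Answer: pong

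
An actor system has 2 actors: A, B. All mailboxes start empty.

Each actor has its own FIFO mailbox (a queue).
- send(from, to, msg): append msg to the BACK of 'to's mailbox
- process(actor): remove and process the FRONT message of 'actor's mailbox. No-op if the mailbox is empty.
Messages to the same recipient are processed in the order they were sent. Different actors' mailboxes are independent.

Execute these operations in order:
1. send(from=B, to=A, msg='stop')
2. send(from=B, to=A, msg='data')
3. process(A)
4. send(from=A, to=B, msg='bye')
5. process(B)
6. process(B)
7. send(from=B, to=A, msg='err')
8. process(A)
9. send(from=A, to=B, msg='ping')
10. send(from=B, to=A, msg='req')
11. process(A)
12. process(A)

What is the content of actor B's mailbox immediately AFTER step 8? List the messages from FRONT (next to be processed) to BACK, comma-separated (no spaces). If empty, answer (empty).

After 1 (send(from=B, to=A, msg='stop')): A:[stop] B:[]
After 2 (send(from=B, to=A, msg='data')): A:[stop,data] B:[]
After 3 (process(A)): A:[data] B:[]
After 4 (send(from=A, to=B, msg='bye')): A:[data] B:[bye]
After 5 (process(B)): A:[data] B:[]
After 6 (process(B)): A:[data] B:[]
After 7 (send(from=B, to=A, msg='err')): A:[data,err] B:[]
After 8 (process(A)): A:[err] B:[]

(empty)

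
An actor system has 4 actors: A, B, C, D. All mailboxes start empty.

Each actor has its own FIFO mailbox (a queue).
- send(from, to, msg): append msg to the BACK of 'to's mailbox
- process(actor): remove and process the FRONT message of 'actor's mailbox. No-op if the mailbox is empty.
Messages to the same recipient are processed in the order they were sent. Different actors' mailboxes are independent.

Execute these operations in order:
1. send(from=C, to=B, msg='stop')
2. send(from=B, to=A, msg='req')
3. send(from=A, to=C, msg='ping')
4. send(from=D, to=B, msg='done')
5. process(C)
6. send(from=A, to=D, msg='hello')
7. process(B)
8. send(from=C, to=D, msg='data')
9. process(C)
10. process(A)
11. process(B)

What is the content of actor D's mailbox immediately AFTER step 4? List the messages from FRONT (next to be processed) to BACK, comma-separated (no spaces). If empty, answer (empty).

After 1 (send(from=C, to=B, msg='stop')): A:[] B:[stop] C:[] D:[]
After 2 (send(from=B, to=A, msg='req')): A:[req] B:[stop] C:[] D:[]
After 3 (send(from=A, to=C, msg='ping')): A:[req] B:[stop] C:[ping] D:[]
After 4 (send(from=D, to=B, msg='done')): A:[req] B:[stop,done] C:[ping] D:[]

(empty)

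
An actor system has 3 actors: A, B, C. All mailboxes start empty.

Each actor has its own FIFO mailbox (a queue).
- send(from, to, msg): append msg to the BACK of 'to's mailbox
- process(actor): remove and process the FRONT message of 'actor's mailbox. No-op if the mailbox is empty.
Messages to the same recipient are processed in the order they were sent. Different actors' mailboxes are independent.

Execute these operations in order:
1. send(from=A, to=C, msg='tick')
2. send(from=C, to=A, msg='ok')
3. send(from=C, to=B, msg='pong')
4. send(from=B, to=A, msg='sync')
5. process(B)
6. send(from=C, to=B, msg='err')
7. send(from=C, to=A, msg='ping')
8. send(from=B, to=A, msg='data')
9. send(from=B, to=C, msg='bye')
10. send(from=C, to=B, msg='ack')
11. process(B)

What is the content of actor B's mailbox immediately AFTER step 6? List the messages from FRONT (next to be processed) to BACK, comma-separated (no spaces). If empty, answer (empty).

After 1 (send(from=A, to=C, msg='tick')): A:[] B:[] C:[tick]
After 2 (send(from=C, to=A, msg='ok')): A:[ok] B:[] C:[tick]
After 3 (send(from=C, to=B, msg='pong')): A:[ok] B:[pong] C:[tick]
After 4 (send(from=B, to=A, msg='sync')): A:[ok,sync] B:[pong] C:[tick]
After 5 (process(B)): A:[ok,sync] B:[] C:[tick]
After 6 (send(from=C, to=B, msg='err')): A:[ok,sync] B:[err] C:[tick]

err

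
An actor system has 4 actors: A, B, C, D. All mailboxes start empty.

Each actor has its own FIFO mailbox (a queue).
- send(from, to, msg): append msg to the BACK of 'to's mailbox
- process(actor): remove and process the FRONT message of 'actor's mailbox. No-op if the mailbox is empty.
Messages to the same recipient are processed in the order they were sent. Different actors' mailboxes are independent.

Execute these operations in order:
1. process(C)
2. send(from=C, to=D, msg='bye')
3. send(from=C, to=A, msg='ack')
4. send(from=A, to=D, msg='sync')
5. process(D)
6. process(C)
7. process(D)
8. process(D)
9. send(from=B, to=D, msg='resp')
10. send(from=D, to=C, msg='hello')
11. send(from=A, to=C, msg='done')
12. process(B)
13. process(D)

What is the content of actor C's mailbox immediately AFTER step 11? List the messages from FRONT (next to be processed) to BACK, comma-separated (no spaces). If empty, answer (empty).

After 1 (process(C)): A:[] B:[] C:[] D:[]
After 2 (send(from=C, to=D, msg='bye')): A:[] B:[] C:[] D:[bye]
After 3 (send(from=C, to=A, msg='ack')): A:[ack] B:[] C:[] D:[bye]
After 4 (send(from=A, to=D, msg='sync')): A:[ack] B:[] C:[] D:[bye,sync]
After 5 (process(D)): A:[ack] B:[] C:[] D:[sync]
After 6 (process(C)): A:[ack] B:[] C:[] D:[sync]
After 7 (process(D)): A:[ack] B:[] C:[] D:[]
After 8 (process(D)): A:[ack] B:[] C:[] D:[]
After 9 (send(from=B, to=D, msg='resp')): A:[ack] B:[] C:[] D:[resp]
After 10 (send(from=D, to=C, msg='hello')): A:[ack] B:[] C:[hello] D:[resp]
After 11 (send(from=A, to=C, msg='done')): A:[ack] B:[] C:[hello,done] D:[resp]

hello,done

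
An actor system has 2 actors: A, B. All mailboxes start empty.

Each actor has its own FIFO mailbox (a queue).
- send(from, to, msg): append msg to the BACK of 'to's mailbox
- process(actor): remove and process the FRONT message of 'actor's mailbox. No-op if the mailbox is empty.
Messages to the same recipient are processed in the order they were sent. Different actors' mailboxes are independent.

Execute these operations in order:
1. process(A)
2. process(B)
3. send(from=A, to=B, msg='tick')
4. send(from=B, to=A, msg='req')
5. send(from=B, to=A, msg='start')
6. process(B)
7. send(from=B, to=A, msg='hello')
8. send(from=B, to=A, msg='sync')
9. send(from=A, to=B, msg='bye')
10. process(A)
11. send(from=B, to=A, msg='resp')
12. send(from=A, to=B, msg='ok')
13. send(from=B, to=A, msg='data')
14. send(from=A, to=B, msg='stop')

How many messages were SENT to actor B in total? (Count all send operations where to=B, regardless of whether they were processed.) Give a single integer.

After 1 (process(A)): A:[] B:[]
After 2 (process(B)): A:[] B:[]
After 3 (send(from=A, to=B, msg='tick')): A:[] B:[tick]
After 4 (send(from=B, to=A, msg='req')): A:[req] B:[tick]
After 5 (send(from=B, to=A, msg='start')): A:[req,start] B:[tick]
After 6 (process(B)): A:[req,start] B:[]
After 7 (send(from=B, to=A, msg='hello')): A:[req,start,hello] B:[]
After 8 (send(from=B, to=A, msg='sync')): A:[req,start,hello,sync] B:[]
After 9 (send(from=A, to=B, msg='bye')): A:[req,start,hello,sync] B:[bye]
After 10 (process(A)): A:[start,hello,sync] B:[bye]
After 11 (send(from=B, to=A, msg='resp')): A:[start,hello,sync,resp] B:[bye]
After 12 (send(from=A, to=B, msg='ok')): A:[start,hello,sync,resp] B:[bye,ok]
After 13 (send(from=B, to=A, msg='data')): A:[start,hello,sync,resp,data] B:[bye,ok]
After 14 (send(from=A, to=B, msg='stop')): A:[start,hello,sync,resp,data] B:[bye,ok,stop]

Answer: 4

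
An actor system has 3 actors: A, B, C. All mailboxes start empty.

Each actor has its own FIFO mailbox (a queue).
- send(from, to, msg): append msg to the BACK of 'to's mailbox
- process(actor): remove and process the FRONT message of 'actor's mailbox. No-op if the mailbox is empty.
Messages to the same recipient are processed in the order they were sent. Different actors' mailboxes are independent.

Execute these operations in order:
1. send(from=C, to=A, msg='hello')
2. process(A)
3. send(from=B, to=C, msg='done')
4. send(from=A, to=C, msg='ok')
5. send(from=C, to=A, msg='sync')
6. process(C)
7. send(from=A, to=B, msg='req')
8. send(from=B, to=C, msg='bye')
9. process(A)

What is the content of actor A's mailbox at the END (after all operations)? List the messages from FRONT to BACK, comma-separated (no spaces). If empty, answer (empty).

Answer: (empty)

Derivation:
After 1 (send(from=C, to=A, msg='hello')): A:[hello] B:[] C:[]
After 2 (process(A)): A:[] B:[] C:[]
After 3 (send(from=B, to=C, msg='done')): A:[] B:[] C:[done]
After 4 (send(from=A, to=C, msg='ok')): A:[] B:[] C:[done,ok]
After 5 (send(from=C, to=A, msg='sync')): A:[sync] B:[] C:[done,ok]
After 6 (process(C)): A:[sync] B:[] C:[ok]
After 7 (send(from=A, to=B, msg='req')): A:[sync] B:[req] C:[ok]
After 8 (send(from=B, to=C, msg='bye')): A:[sync] B:[req] C:[ok,bye]
After 9 (process(A)): A:[] B:[req] C:[ok,bye]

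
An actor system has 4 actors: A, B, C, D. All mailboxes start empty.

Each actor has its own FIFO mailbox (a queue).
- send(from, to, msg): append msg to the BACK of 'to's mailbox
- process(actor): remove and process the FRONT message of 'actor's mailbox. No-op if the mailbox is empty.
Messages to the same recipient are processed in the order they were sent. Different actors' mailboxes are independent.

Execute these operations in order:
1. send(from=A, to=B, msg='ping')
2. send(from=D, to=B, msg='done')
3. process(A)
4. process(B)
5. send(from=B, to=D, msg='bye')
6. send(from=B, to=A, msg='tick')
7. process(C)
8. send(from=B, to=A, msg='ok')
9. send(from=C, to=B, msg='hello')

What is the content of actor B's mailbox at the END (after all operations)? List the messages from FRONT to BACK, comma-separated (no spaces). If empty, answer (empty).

Answer: done,hello

Derivation:
After 1 (send(from=A, to=B, msg='ping')): A:[] B:[ping] C:[] D:[]
After 2 (send(from=D, to=B, msg='done')): A:[] B:[ping,done] C:[] D:[]
After 3 (process(A)): A:[] B:[ping,done] C:[] D:[]
After 4 (process(B)): A:[] B:[done] C:[] D:[]
After 5 (send(from=B, to=D, msg='bye')): A:[] B:[done] C:[] D:[bye]
After 6 (send(from=B, to=A, msg='tick')): A:[tick] B:[done] C:[] D:[bye]
After 7 (process(C)): A:[tick] B:[done] C:[] D:[bye]
After 8 (send(from=B, to=A, msg='ok')): A:[tick,ok] B:[done] C:[] D:[bye]
After 9 (send(from=C, to=B, msg='hello')): A:[tick,ok] B:[done,hello] C:[] D:[bye]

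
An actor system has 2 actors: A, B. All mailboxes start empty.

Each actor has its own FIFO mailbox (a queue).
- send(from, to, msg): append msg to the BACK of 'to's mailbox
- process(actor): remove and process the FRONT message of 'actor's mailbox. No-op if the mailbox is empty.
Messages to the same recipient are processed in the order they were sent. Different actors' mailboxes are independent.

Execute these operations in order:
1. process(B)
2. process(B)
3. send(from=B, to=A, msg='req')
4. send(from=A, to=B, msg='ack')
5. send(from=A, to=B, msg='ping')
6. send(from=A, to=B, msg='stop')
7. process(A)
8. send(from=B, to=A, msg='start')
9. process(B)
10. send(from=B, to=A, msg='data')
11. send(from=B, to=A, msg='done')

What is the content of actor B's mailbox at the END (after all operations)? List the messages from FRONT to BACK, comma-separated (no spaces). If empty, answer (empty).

After 1 (process(B)): A:[] B:[]
After 2 (process(B)): A:[] B:[]
After 3 (send(from=B, to=A, msg='req')): A:[req] B:[]
After 4 (send(from=A, to=B, msg='ack')): A:[req] B:[ack]
After 5 (send(from=A, to=B, msg='ping')): A:[req] B:[ack,ping]
After 6 (send(from=A, to=B, msg='stop')): A:[req] B:[ack,ping,stop]
After 7 (process(A)): A:[] B:[ack,ping,stop]
After 8 (send(from=B, to=A, msg='start')): A:[start] B:[ack,ping,stop]
After 9 (process(B)): A:[start] B:[ping,stop]
After 10 (send(from=B, to=A, msg='data')): A:[start,data] B:[ping,stop]
After 11 (send(from=B, to=A, msg='done')): A:[start,data,done] B:[ping,stop]

Answer: ping,stop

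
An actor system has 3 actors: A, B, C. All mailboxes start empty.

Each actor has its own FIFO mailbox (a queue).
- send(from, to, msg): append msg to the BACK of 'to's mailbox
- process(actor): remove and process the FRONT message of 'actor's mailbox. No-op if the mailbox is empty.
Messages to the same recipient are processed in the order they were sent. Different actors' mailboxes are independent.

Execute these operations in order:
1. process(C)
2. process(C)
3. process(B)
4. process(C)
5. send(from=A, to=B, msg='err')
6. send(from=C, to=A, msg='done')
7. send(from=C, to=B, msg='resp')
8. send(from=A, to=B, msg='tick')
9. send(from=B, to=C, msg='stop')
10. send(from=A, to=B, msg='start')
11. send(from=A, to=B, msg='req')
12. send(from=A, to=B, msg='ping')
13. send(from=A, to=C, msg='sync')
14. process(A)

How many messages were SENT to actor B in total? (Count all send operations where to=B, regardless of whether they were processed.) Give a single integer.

After 1 (process(C)): A:[] B:[] C:[]
After 2 (process(C)): A:[] B:[] C:[]
After 3 (process(B)): A:[] B:[] C:[]
After 4 (process(C)): A:[] B:[] C:[]
After 5 (send(from=A, to=B, msg='err')): A:[] B:[err] C:[]
After 6 (send(from=C, to=A, msg='done')): A:[done] B:[err] C:[]
After 7 (send(from=C, to=B, msg='resp')): A:[done] B:[err,resp] C:[]
After 8 (send(from=A, to=B, msg='tick')): A:[done] B:[err,resp,tick] C:[]
After 9 (send(from=B, to=C, msg='stop')): A:[done] B:[err,resp,tick] C:[stop]
After 10 (send(from=A, to=B, msg='start')): A:[done] B:[err,resp,tick,start] C:[stop]
After 11 (send(from=A, to=B, msg='req')): A:[done] B:[err,resp,tick,start,req] C:[stop]
After 12 (send(from=A, to=B, msg='ping')): A:[done] B:[err,resp,tick,start,req,ping] C:[stop]
After 13 (send(from=A, to=C, msg='sync')): A:[done] B:[err,resp,tick,start,req,ping] C:[stop,sync]
After 14 (process(A)): A:[] B:[err,resp,tick,start,req,ping] C:[stop,sync]

Answer: 6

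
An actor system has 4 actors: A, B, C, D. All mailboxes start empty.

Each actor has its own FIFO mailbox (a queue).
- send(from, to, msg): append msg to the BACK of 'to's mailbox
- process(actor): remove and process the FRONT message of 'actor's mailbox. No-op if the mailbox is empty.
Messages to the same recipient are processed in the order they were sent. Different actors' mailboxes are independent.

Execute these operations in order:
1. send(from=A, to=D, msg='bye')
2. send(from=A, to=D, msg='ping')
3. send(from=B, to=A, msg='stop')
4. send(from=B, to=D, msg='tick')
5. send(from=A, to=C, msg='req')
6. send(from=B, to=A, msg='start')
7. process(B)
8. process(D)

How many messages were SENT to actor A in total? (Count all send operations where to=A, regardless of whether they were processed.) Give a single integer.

Answer: 2

Derivation:
After 1 (send(from=A, to=D, msg='bye')): A:[] B:[] C:[] D:[bye]
After 2 (send(from=A, to=D, msg='ping')): A:[] B:[] C:[] D:[bye,ping]
After 3 (send(from=B, to=A, msg='stop')): A:[stop] B:[] C:[] D:[bye,ping]
After 4 (send(from=B, to=D, msg='tick')): A:[stop] B:[] C:[] D:[bye,ping,tick]
After 5 (send(from=A, to=C, msg='req')): A:[stop] B:[] C:[req] D:[bye,ping,tick]
After 6 (send(from=B, to=A, msg='start')): A:[stop,start] B:[] C:[req] D:[bye,ping,tick]
After 7 (process(B)): A:[stop,start] B:[] C:[req] D:[bye,ping,tick]
After 8 (process(D)): A:[stop,start] B:[] C:[req] D:[ping,tick]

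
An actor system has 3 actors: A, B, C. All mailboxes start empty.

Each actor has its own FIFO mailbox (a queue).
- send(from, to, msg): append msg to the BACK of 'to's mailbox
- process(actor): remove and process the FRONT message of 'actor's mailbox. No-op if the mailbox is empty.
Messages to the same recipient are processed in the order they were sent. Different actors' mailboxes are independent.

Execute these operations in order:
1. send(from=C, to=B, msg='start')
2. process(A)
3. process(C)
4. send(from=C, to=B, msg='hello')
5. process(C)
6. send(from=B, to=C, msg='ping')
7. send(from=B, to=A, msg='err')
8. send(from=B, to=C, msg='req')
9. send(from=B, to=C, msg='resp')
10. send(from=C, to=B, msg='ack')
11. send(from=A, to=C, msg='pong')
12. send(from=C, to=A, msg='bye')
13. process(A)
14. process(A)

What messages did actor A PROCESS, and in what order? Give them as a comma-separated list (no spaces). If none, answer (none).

After 1 (send(from=C, to=B, msg='start')): A:[] B:[start] C:[]
After 2 (process(A)): A:[] B:[start] C:[]
After 3 (process(C)): A:[] B:[start] C:[]
After 4 (send(from=C, to=B, msg='hello')): A:[] B:[start,hello] C:[]
After 5 (process(C)): A:[] B:[start,hello] C:[]
After 6 (send(from=B, to=C, msg='ping')): A:[] B:[start,hello] C:[ping]
After 7 (send(from=B, to=A, msg='err')): A:[err] B:[start,hello] C:[ping]
After 8 (send(from=B, to=C, msg='req')): A:[err] B:[start,hello] C:[ping,req]
After 9 (send(from=B, to=C, msg='resp')): A:[err] B:[start,hello] C:[ping,req,resp]
After 10 (send(from=C, to=B, msg='ack')): A:[err] B:[start,hello,ack] C:[ping,req,resp]
After 11 (send(from=A, to=C, msg='pong')): A:[err] B:[start,hello,ack] C:[ping,req,resp,pong]
After 12 (send(from=C, to=A, msg='bye')): A:[err,bye] B:[start,hello,ack] C:[ping,req,resp,pong]
After 13 (process(A)): A:[bye] B:[start,hello,ack] C:[ping,req,resp,pong]
After 14 (process(A)): A:[] B:[start,hello,ack] C:[ping,req,resp,pong]

Answer: err,bye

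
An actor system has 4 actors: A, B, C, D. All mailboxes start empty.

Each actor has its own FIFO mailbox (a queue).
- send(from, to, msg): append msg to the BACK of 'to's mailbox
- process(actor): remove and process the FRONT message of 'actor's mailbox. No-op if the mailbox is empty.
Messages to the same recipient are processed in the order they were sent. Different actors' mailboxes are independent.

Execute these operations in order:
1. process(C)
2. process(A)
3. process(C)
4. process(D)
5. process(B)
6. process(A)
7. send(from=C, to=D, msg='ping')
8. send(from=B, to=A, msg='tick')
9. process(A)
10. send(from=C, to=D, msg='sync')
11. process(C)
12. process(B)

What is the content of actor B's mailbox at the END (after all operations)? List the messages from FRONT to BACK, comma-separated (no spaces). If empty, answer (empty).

After 1 (process(C)): A:[] B:[] C:[] D:[]
After 2 (process(A)): A:[] B:[] C:[] D:[]
After 3 (process(C)): A:[] B:[] C:[] D:[]
After 4 (process(D)): A:[] B:[] C:[] D:[]
After 5 (process(B)): A:[] B:[] C:[] D:[]
After 6 (process(A)): A:[] B:[] C:[] D:[]
After 7 (send(from=C, to=D, msg='ping')): A:[] B:[] C:[] D:[ping]
After 8 (send(from=B, to=A, msg='tick')): A:[tick] B:[] C:[] D:[ping]
After 9 (process(A)): A:[] B:[] C:[] D:[ping]
After 10 (send(from=C, to=D, msg='sync')): A:[] B:[] C:[] D:[ping,sync]
After 11 (process(C)): A:[] B:[] C:[] D:[ping,sync]
After 12 (process(B)): A:[] B:[] C:[] D:[ping,sync]

Answer: (empty)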